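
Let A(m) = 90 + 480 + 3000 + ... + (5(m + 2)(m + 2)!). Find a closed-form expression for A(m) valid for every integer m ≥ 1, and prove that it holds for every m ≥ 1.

We claim A(m) = 5(m + 3)! - 30 for all m ≥ 1.
When m = 1: A(1) = 90, and the closed form gives 90. They agree.
Suppose the result is true for m = k, so A(k) = 5(k + 3)! - 30.
Then A(k+1) = A(k) + (5(k + 3)(k + 3)!) = (5(k + 3)! - 30) + (5(k + 3)(k + 3)!).
Simplifying, A(k+1) = 5((k+1) + 3)! - 30,
which is the closed form with m = k+1.
By induction, the statement is established for all m ≥ 1.

A(m) = 5(m + 3)! - 30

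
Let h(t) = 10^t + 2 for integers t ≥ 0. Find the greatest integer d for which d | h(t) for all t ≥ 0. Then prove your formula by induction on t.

Computing the first values: h(0) = 3 and h(1) = 12; gcd(3, 12) = 3, so d ≤ 3.
We prove 3 | 10^t + 2 for all t ≥ 0 by induction on t.
When t = 0: h(0) = 3 = 3·(1), so 3 | h(0).
Suppose the result is true for t = k, i.e. 3 | h(k). Then
h(k+1) = 10^(k+1) + 2 = 10·(10^k + 2) - 18 = 10·h(k) - 18. The first term is divisible by 3 by the inductive hypothesis, and -18 is divisible by 3. Hence 3 | h(k+1).
Hence, by induction on t, the claim holds for every t ≥ 0.
Therefore the largest such d is 3.

d = 3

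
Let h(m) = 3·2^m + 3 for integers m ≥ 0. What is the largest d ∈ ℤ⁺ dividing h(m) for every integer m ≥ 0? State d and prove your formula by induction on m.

Computing the first values: h(0) = 6 and h(1) = 9; gcd(6, 9) = 3, so d ≤ 3.
We prove 3 | 3·2^m + 3 for all m ≥ 0 by induction on m.
Base case (m = 0): h(0) = 6 = 3·(2), so 3 | h(0).
For the inductive step, assume it holds for an arbitrary p ≥ 0, i.e. 3 | h(p). Then
h(p+1) = 3·2^(p+1) + 3 = 2·(3·2^p + 3) - 3 = 2·h(p) - 3. The first term is divisible by 3 by the inductive hypothesis, and -3 is divisible by 3. Hence 3 | h(p+1).
Hence, by induction on m, the claim holds for every m ≥ 0.
Therefore the largest such d is 3.

d = 3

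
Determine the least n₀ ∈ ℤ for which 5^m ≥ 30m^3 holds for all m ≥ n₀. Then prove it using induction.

At m = 5: 3125 < 3750, so the inequality fails and n₀ ≥ 6. We prove 5^m ≥ 30m^3 for all m ≥ 6.
When m = 6: 5^m = 15625 and 30m^3 = 6480, so 15625 ≥ 6480.
Inductive step: suppose the statement holds for some r ≥ 6, so 5^r ≥ 30r^3.
Then 5^(r + 1) = 5·(5^r) ≥ 5·(30r^3).
Also, for r ≥ 6 we have 5·(30r^3) ≥ 30(r+1)^3, since 5 ≥ (1 + 1/r)^3 for all r ≥ 6.
Combining, 5^(r + 1) ≥ 30(r+1)^3.
Hence, by induction on m, the claim holds for every m ≥ 6.
Hence the smallest such n₀ is 6.

n₀ = 6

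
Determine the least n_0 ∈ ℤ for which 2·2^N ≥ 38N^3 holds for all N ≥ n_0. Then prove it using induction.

At N = 16: 131072 < 155648, so the inequality fails and n_0 ≥ 17. We prove 2·2^N ≥ 38N^3 for all N ≥ 17.
Base step (N = 17): 2·2^N = 262144 and 38N^3 = 186694, so 262144 ≥ 186694.
Inductive step: suppose the statement holds for some k ≥ 17, so 2·2^k ≥ 38k^3.
Then 2·2^(k + 1) = 2·(2·2^k) ≥ 2·(38k^3).
Also, for k ≥ 17 we have 2·(38k^3) ≥ 38(k+1)^3, since 2 ≥ (1 + 1/k)^3 for all k ≥ 17.
Combining, 2·2^(k + 1) ≥ 38(k+1)^3.
This completes the induction.
Hence the smallest such n_0 is 17.

n_0 = 17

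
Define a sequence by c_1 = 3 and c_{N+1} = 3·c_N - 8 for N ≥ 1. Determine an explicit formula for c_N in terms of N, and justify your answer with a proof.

c_N = -3^(N - 1) + 4

Computing the first terms: c_1 = 3, c_2 = 1, c_3 = -5. This suggests c_N = -3^(N - 1) + 4.
For the base case N = 1: the formula gives 3 = 3 = c_1.
For the inductive step, assume it holds for an arbitrary k ≥ 1, so c_k = -3^(k - 1) + 4.
Then c_{k+1} = 3·c_k - 8 = 3·(-3^(k - 1) + 4) - 8 = -3^k + 4 = -3^((k+1) - 1) + 4,
which is the claimed formula at N = k+1.
Hence, by induction on N, the claim holds for every N ≥ 1.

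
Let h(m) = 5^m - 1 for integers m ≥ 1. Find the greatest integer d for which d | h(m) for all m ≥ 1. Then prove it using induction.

Computing the first values: h(1) = 4 and h(2) = 24; gcd(4, 24) = 4, so d ≤ 4.
We prove 4 | 5^m - 1 for all m ≥ 1 by induction on m.
Base step (m = 1): h(1) = 4 = 4·(1), so 4 | h(1).
Suppose the result is true for m = k, i.e. 4 | h(k). Then
5^{k+1} − 1^{k+1} = 5·5^k − 1·1^k = 5·(5^k − 1^k) + (4)·1^k. The first term is divisible by 4 by the inductive hypothesis, and the second term (4)·1^k is divisible by 4 since 4 | 4. Hence 4 | h(k+1).
By the principle of mathematical induction, the result holds for all m ≥ 1.
Therefore the largest such d is 4.

d = 4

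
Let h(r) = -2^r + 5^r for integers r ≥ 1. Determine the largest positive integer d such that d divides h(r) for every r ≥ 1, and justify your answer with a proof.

Computing the first values: h(1) = 3 and h(2) = 21; gcd(3, 21) = 3, so d ≤ 3.
We prove 3 | -2^r + 5^r for all r ≥ 1 by induction on r.
Base step (r = 1): h(1) = 3 = 3·(1), so 3 | h(1).
Inductive step: suppose the statement holds for some j ≥ 1, i.e. 3 | h(j). Then
5^{j+1} − 2^{j+1} = 5·5^j − 2·2^j = 5·(5^j − 2^j) + (3)·2^j. The first term is divisible by 3 by the inductive hypothesis, and the second term (3)·2^j is divisible by 3 since 3 | 3. Hence 3 | h(j+1).
This completes the induction.
Therefore the largest such d is 3.

d = 3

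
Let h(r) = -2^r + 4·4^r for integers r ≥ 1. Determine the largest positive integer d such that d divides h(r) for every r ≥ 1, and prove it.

Computing the first values: h(1) = 14 and h(2) = 60; gcd(14, 60) = 2, so d ≤ 2.
We prove 2 | -2^r + 4·4^r for all r ≥ 1 by induction on r.
When r = 1: h(1) = 14 = 2·(7), so 2 | h(1).
For the inductive step, assume it holds for an arbitrary m ≥ 1, i.e. 2 | h(m). Then
h(m+1) − 4·h(m) = (-2^(m+1) + 4·4^(m+1)) − 4·(-2^m + 4·4^m) = (-1)·2^m·(2 − 4) = (2)·2^m. Since 2 | h(m) by the inductive hypothesis, 2 | 4·h(m); and 2 | 2 since 2 = 2·1. Therefore 2 | h(m+1).
By induction, the statement is established for all r ≥ 1.
Therefore the largest such d is 2.

d = 2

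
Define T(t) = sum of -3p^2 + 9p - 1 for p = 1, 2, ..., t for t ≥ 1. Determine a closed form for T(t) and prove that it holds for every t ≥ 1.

We claim T(t) = -t(t^2 - 3t - 3) for all t ≥ 1.
Base step (t = 1): T(1) = 5, and the closed form gives 5. They agree.
Inductive step: suppose the statement holds for some p ≥ 1, so T(p) = p(-p^2 + 3p + 3).
Then T(p+1) = T(p) + (-3p^2 + 3p + 5) = (p(-p^2 + 3p + 3)) + (-3p^2 + 3p + 5).
Simplifying, T(p+1) = -(p + 1)(p^2 - p - 5) = -(p+1)((p+1)^2 - 3(p+1) - 3),
which is the closed form with t = p+1.
This completes the induction.

T(t) = -t(t^2 - 3t - 3)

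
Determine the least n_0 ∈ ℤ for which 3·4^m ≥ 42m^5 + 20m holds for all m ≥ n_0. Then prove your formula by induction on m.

n_0 = 11

At m = 10: 3145728 < 4200200, so the inequality fails and n_0 ≥ 11. We prove 3·4^m ≥ 42m^5 + 20m for all m ≥ 11.
Base step (m = 11): 3·4^m = 12582912 and 42m^5 + 20m = 6764362, so 12582912 ≥ 6764362.
For the inductive step, assume it holds for an arbitrary p ≥ 11, so 3·4^p ≥ 42p^5 + 20p.
Then 3·4^(p + 1) = 4·(3·4^p) ≥ 4·(42p^5 + 20p).
Also, for p ≥ 11 we have 4·(42p^5 + 20p) ≥ 42(p+1)^5 + 20(p+1), since 4·(42p^5 + 20p) − (42(p+1)^5 + 20(p+1)) = 126p^5 - 210p^4 - 420p^3 - 420p^2 - 150p - 62, which is nonnegative for all p ≥ 11.
Combining, 3·4^(p + 1) ≥ 42(p+1)^5 + 20(p+1).
Hence, by induction on m, the claim holds for every m ≥ 11.
Hence the smallest such n_0 is 11.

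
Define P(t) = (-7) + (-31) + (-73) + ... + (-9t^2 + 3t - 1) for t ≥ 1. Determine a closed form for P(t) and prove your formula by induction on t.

We claim P(t) = -t(3t^2 + 3t + 1) for all t ≥ 1.
Base case (t = 1): P(1) = -7, and the closed form gives -7. They agree.
Inductive step: suppose the statement holds for some p ≥ 1, so P(p) = p(-3p^2 - 3p - 1).
Then P(p+1) = P(p) + (3p - 9(p + 1)^2 + 2) = (p(-3p^2 - 3p - 1)) + (3p - 9(p + 1)^2 + 2).
Simplifying, P(p+1) = -(p + 1)(3p^2 + 9p + 7) = -(p+1)(3(p+1)^2 + 3(p+1) + 1),
which is the closed form with t = p+1.
By induction, the statement is established for all t ≥ 1.

P(t) = -t(3t^2 + 3t + 1)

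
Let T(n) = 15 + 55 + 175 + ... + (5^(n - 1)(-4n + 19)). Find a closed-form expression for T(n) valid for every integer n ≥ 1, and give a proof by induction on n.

We claim T(n) = 5^n(-n + 5) - 5 for all n ≥ 1.
Base step (n = 1): T(1) = 15, and the closed form gives 15. They agree.
Inductive step: assume the claim holds for n = m, so T(m) = 5^m(-m + 5) - 5.
Then T(m+1) = T(m) + (5^m(-4m + 15)) = (5^m(-m + 5) - 5) + (5^m(-4m + 15)).
Simplifying, T(m+1) = -5·5^m·m + 20·5^m - 5 = 5^(m+1)(-(m+1) + 5) - 5,
which is the closed form with n = m+1.
Hence, by induction on n, the claim holds for every n ≥ 1.

T(n) = 5^n(-n + 5) - 5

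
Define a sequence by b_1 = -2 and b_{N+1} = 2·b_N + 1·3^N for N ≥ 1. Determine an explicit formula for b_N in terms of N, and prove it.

Computing the first terms: b_1 = -2, b_2 = -1, b_3 = 7. This suggests b_N = -5·2^(N - 1) + 3^N.
Base case (N = 1): the formula gives -2 = -2 = b_1.
Inductive step: assume the claim holds for N = p, so b_p = -5·2^(p - 1) + 3^p.
Then b_{p+1} = 2·b_p + 1·3^p = 2·(-5·2^(p - 1) + 3^p) + 1·3^p = -5·2^p + 3^(p + 1) = -5·2^((p+1) - 1) + 3^(p+1),
which is the claimed formula at N = p+1.
By the principle of mathematical induction, the result holds for all N ≥ 1.

b_N = -5·2^(N - 1) + 3^N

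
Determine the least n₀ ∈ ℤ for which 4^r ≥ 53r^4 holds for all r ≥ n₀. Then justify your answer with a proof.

At r = 9: 262144 < 347733, so the inequality fails and n₀ ≥ 10. We prove 4^r ≥ 53r^4 for all r ≥ 10.
When r = 10: 4^r = 1048576 and 53r^4 = 530000, so 1048576 ≥ 530000.
Suppose the result is true for r = p, so 4^p ≥ 53p^4.
Then 4^(p + 1) = 4·(4^p) ≥ 4·(53p^4).
Also, for p ≥ 10 we have 4·(53p^4) ≥ 53(p+1)^4, since 4 ≥ (1 + 1/p)^4 for all p ≥ 10.
Combining, 4^(p + 1) ≥ 53(p+1)^4.
This completes the induction.
Hence the smallest such n₀ is 10.

n₀ = 10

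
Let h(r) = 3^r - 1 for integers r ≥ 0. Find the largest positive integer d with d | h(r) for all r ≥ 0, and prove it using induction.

d = 2

Computing the first values: h(0) = 0 and h(1) = 2; gcd(0, 2) = 2, so d ≤ 2.
We prove 2 | 3^r - 1 for all r ≥ 0 by induction on r.
For the base case r = 0: h(0) = 0 = 2·(0), so 2 | h(0).
Suppose the result is true for r = p, i.e. 2 | h(p). Then
h(p+1) = 3^(p+1) - 1 = 3·(3^p - 1) + 2 = 3·h(p) + 2. The first term is divisible by 2 by the inductive hypothesis, and 2 is divisible by 2. Hence 2 | h(p+1).
By the principle of mathematical induction, the result holds for all r ≥ 0.
Therefore the largest such d is 2.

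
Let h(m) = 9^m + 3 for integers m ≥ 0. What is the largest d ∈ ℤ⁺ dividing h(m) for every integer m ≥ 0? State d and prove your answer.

d = 4

Computing the first values: h(0) = 4 and h(1) = 12; gcd(4, 12) = 4, so d ≤ 4.
We prove 4 | 9^m + 3 for all m ≥ 0 by induction on m.
Base case (m = 0): h(0) = 4 = 4·(1), so 4 | h(0).
Inductive step: assume the claim holds for m = k, i.e. 4 | h(k). Then
h(k+1) = 9^(k+1) + 3 = 9·(9^k + 3) - 24 = 9·h(k) - 24. The first term is divisible by 4 by the inductive hypothesis, and -24 is divisible by 4. Hence 4 | h(k+1).
This completes the induction.
Therefore the largest such d is 4.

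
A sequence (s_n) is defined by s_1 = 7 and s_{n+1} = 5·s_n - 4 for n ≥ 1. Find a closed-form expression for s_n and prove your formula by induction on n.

s_n = 6·5^(n - 1) + 1

Computing the first terms: s_1 = 7, s_2 = 31, s_3 = 151. This suggests s_n = 6·5^(n - 1) + 1.
Base step (n = 1): the formula gives 7 = 7 = s_1.
For the inductive step, assume it holds for an arbitrary k ≥ 1, so s_k = 6·5^(k - 1) + 1.
Then s_{k+1} = 5·s_k - 4 = 5·(6·5^(k - 1) + 1) - 4 = 6·5^k + 1 = 6·5^((k+1) - 1) + 1,
which is the claimed formula at n = k+1.
This completes the induction.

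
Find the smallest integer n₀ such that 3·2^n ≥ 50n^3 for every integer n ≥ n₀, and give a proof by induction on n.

n₀ = 17

At n = 16: 196608 < 204800, so the inequality fails and n₀ ≥ 17. We prove 3·2^n ≥ 50n^3 for all n ≥ 17.
For the base case n = 17: 3·2^n = 393216 and 50n^3 = 245650, so 393216 ≥ 245650.
Inductive step: assume the claim holds for n = r, so 3·2^r ≥ 50r^3.
Then 3·2^(r + 1) = 2·(3·2^r) ≥ 2·(50r^3).
Also, for r ≥ 17 we have 2·(50r^3) ≥ 50(r+1)^3, since 2 ≥ (1 + 1/r)^3 for all r ≥ 17.
Combining, 3·2^(r + 1) ≥ 50(r+1)^3.
By the principle of mathematical induction, the result holds for all n ≥ 17.
Hence the smallest such n₀ is 17.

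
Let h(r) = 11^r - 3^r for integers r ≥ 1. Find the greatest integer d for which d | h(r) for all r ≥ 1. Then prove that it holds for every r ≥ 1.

Computing the first values: h(1) = 8 and h(2) = 112; gcd(8, 112) = 8, so d ≤ 8.
We prove 8 | 11^r - 3^r for all r ≥ 1 by induction on r.
For the base case r = 1: h(1) = 8 = 8·(1), so 8 | h(1).
For the inductive step, assume it holds for an arbitrary i ≥ 1, i.e. 8 | h(i). Then
11^{i+1} − 3^{i+1} = 11·11^i − 3·3^i = 11·(11^i − 3^i) + (8)·3^i. The first term is divisible by 8 by the inductive hypothesis, and the second term (8)·3^i is divisible by 8 since 8 | 8. Hence 8 | h(i+1).
By induction, the statement is established for all r ≥ 1.
Therefore the largest such d is 8.

d = 8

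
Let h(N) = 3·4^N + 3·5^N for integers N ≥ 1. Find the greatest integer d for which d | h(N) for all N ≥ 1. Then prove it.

d = 3

Computing the first values: h(1) = 27 and h(2) = 123; gcd(27, 123) = 3, so d ≤ 3.
We prove 3 | 3·4^N + 3·5^N for all N ≥ 1 by induction on N.
Base case (N = 1): h(1) = 27 = 3·(9), so 3 | h(1).
Suppose the result is true for N = j, i.e. 3 | h(j). Then
h(j+1) − 5·h(j) = (3·4^(j+1) + 3·5^(j+1)) − 5·(3·4^j + 3·5^j) = (3)·4^j·(4 − 5) = (-3)·4^j. Since 3 | h(j) by the inductive hypothesis, 3 | 5·h(j); and 3 | -3 since -3 = 3·-1. Therefore 3 | h(j+1).
By the principle of mathematical induction, the result holds for all N ≥ 1.
Therefore the largest such d is 3.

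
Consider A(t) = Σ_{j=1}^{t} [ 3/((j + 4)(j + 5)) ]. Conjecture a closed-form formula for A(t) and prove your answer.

A(t) = 3t/(5(t + 5))

We claim A(t) = 3t/(5(t + 5)) for all t ≥ 1.
Base case (t = 1): A(1) = 1/10, and the closed form gives 1/10. They agree.
Suppose the result is true for t = j, so A(j) = 3j/(5(j + 5)).
Then A(j+1) = A(j) + (3/((j + 5)(j + 6))) = (3j/(5(j + 5))) + (3/((j + 5)(j + 6))).
Simplifying, A(j+1) = 3(j + 1)/(5(j + 6)) = 3(j+1)/(5((j+1) + 5)),
which is the closed form with t = j+1.
This completes the induction.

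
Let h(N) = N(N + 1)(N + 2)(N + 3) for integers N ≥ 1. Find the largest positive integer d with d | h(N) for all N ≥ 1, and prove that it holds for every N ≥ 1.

Computing the first values: h(1) = 24 and h(2) = 120; gcd(24, 120) = 24, so d ≤ 24.
We prove 24 | N(N + 1)(N + 2)(N + 3) for all N ≥ 1 by induction on N.
Base case (N = 1): h(1) = 24 = 24·(1), so 24 | h(1).
For the inductive step, assume it holds for an arbitrary m ≥ 1, i.e. 24 | h(m). Then
h(m+1) − h(m) = (m+1)·(m+2)·(m+3)·(m+4) − m·(m+1)·(m+2)·(m+3) = (m+1)·(m+2)·(m+3)·[(m+4) − m] = 4·(m+1)·(m+2)·(m+3). The product of 3 consecutive integers is divisible by (3)! = 6, so h(m+1) − h(m) is divisible by 4·6 = 24. By the inductive hypothesis 24 | h(m), hence 24 | h(m+1).
By the principle of mathematical induction, the result holds for all N ≥ 1.
Therefore the largest such d is 24.

d = 24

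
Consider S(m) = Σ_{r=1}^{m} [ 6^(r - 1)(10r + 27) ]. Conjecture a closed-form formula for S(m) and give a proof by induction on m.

S(m) = 6^m(2m + 5) - 5

We claim S(m) = 6^m(2m + 5) - 5 for all m ≥ 1.
When m = 1: S(1) = 37, and the closed form gives 37. They agree.
Suppose the result is true for m = r, so S(r) = 6^r(2r + 5) - 5.
Then S(r+1) = S(r) + (6^r(10r + 37)) = (6^r(2r + 5) - 5) + (6^r(10r + 37)).
Simplifying, S(r+1) = 12·6^r·r + 42·6^r - 5 = 6^(r+1)(2(r+1) + 5) - 5,
which is the closed form with m = r+1.
By induction, the statement is established for all m ≥ 1.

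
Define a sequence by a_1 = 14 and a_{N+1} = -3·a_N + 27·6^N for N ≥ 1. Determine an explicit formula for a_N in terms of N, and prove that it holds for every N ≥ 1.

a_N = -4(-3)^(N - 1) + 3·6^N

Computing the first terms: a_1 = 14, a_2 = 120, a_3 = 612. This suggests a_N = -4(-3)^(N - 1) + 3·6^N.
For the base case N = 1: the formula gives 14 = 14 = a_1.
Inductive step: suppose the statement holds for some p ≥ 1, so a_p = -4(-3)^(p - 1) + 3·6^p.
Then a_{p+1} = -3·a_p + 27·6^p = -3·(-4(-3)^(p - 1) + 3·6^p) + 27·6^p = -4(-3)^p + 3·6^(p + 1) = -4(-3)^((p+1) - 1) + 3·6^(p+1),
which is the claimed formula at N = p+1.
By the principle of mathematical induction, the result holds for all N ≥ 1.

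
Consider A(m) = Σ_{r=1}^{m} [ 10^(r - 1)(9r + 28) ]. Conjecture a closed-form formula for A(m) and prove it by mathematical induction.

We claim A(m) = 10^m(m + 3) - 3 for all m ≥ 1.
When m = 1: A(1) = 37, and the closed form gives 37. They agree.
Inductive step: suppose the statement holds for some r ≥ 1, so A(r) = 10^r(r + 3) - 3.
Then A(r+1) = A(r) + (10^r(9r + 37)) = (10^r(r + 3) - 3) + (10^r(9r + 37)).
Simplifying, A(r+1) = 10·10^r·r + 40·10^r - 3 = 10^(r+1)((r+1) + 3) - 3,
which is the closed form with m = r+1.
By the principle of mathematical induction, the result holds for all m ≥ 1.

A(m) = 10^m(m + 3) - 3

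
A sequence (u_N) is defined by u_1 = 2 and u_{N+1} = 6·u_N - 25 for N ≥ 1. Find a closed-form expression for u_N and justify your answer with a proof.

Computing the first terms: u_1 = 2, u_2 = -13, u_3 = -103. This suggests u_N = -3·6^(N - 1) + 5.
When N = 1: the formula gives 2 = 2 = u_1.
Suppose the result is true for N = m, so u_m = -3·6^(m - 1) + 5.
Then u_{m+1} = 6·u_m - 25 = 6·(-3·6^(m - 1) + 5) - 25 = -3·6^m + 5 = -3·6^((m+1) - 1) + 5,
which is the claimed formula at N = m+1.
Hence, by induction on N, the claim holds for every N ≥ 1.

u_N = -3·6^(N - 1) + 5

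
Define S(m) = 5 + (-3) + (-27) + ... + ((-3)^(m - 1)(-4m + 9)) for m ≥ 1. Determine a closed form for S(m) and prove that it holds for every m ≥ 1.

We claim S(m) = (-3)^m(m - 2) + 2 for all m ≥ 1.
For the base case m = 1: S(1) = 5, and the closed form gives 5. They agree.
For the inductive step, assume it holds for an arbitrary p ≥ 1, so S(p) = (-3)^p(p - 2) + 2.
Then S(p+1) = S(p) + ((-3)^p(-4p + 5)) = ((-3)^p(p - 2) + 2) + ((-3)^p(-4p + 5)).
Simplifying, S(p+1) = (-3)^(p + 1)p - (-3)^(p + 1) + 2 = (-3)^(p+1)((p+1) - 2) + 2,
which is the closed form with m = p+1.
Hence, by induction on m, the claim holds for every m ≥ 1.

S(m) = (-3)^m(m - 2) + 2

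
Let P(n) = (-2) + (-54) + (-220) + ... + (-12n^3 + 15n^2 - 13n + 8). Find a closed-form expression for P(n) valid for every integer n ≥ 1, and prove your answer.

P(n) = -n(3n^3 + n^2 + 2n - 4)

We claim P(n) = -n(3n^3 + n^2 + 2n - 4) for all n ≥ 1.
For the base case n = 1: P(1) = -2, and the closed form gives -2. They agree.
Suppose the result is true for n = r, so P(r) = r(-3r^3 - r^2 - 2r + 4).
Then P(r+1) = P(r) + (-12r^3 - 21r^2 - 19r - 2) = (r(-3r^3 - r^2 - 2r + 4)) + (-12r^3 - 21r^2 - 19r - 2).
Simplifying, P(r+1) = -(r + 1)(3r^3 + 10r^2 + 13r + 2) = -(r+1)(3(r+1)^3 + (r+1)^2 + 2(r+1) - 4),
which is the closed form with n = r+1.
Hence, by induction on n, the claim holds for every n ≥ 1.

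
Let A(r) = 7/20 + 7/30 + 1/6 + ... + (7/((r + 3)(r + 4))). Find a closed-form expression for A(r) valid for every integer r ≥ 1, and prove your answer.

A(r) = 7r/(4(r + 4))

We claim A(r) = 7r/(4(r + 4)) for all r ≥ 1.
When r = 1: A(1) = 7/20, and the closed form gives 7/20. They agree.
Inductive step: assume the claim holds for r = i, so A(i) = 7i/(4(i + 4)).
Then A(i+1) = A(i) + (7/((i + 4)(i + 5))) = (7i/(4(i + 4))) + (7/((i + 4)(i + 5))).
Simplifying, A(i+1) = 7(i + 1)/(4(i + 5)) = 7(i+1)/(4((i+1) + 4)),
which is the closed form with r = i+1.
This completes the induction.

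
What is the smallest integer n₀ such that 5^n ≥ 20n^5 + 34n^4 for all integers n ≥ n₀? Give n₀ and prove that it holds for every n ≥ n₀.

At n = 8: 390625 < 794624, so the inequality fails and n₀ ≥ 9. We prove 5^n ≥ 20n^5 + 34n^4 for all n ≥ 9.
Base case (n = 9): 5^n = 1953125 and 20n^5 + 34n^4 = 1404054, so 1953125 ≥ 1404054.
Suppose the result is true for n = p, so 5^p ≥ 20p^5 + 34p^4.
Then 5^(p + 1) = 5·(5^p) ≥ 5·(20p^5 + 34p^4).
Also, for p ≥ 9 we have 5·(20p^5 + 34p^4) ≥ 20(p+1)^5 + 34(p+1)^4, since 5·(20p^5 + 34p^4) − (20(p+1)^5 + 34(p+1)^4) = 80p^5 + 36p^4 - 336p^3 - 404p^2 - 236p - 54, which is nonnegative for all p ≥ 9.
Combining, 5^(p + 1) ≥ 20(p+1)^5 + 34(p+1)^4.
By the principle of mathematical induction, the result holds for all n ≥ 9.
Hence the smallest such n₀ is 9.

n₀ = 9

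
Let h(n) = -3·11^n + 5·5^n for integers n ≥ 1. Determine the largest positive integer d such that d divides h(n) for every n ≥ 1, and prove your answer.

Computing the first values: h(1) = -8 and h(2) = -238; gcd(-8, -238) = 2, so d ≤ 2.
We prove 2 | -3·11^n + 5·5^n for all n ≥ 1 by induction on n.
Base case (n = 1): h(1) = -8 = 2·(-4), so 2 | h(1).
For the inductive step, assume it holds for an arbitrary p ≥ 1, i.e. 2 | h(p). Then
h(p+1) − 11·h(p) = (-3·11^(p+1) + 5·5^(p+1)) − 11·(-3·11^p + 5·5^p) = (5)·5^p·(5 − 11) = (-30)·5^p. Since 2 | h(p) by the inductive hypothesis, 2 | 11·h(p); and 2 | -30 since -30 = 2·-15. Therefore 2 | h(p+1).
This completes the induction.
Therefore the largest such d is 2.

d = 2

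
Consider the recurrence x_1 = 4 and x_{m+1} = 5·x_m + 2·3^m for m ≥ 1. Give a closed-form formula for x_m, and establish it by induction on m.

x_m = -3^m + 7·5^(m - 1)

Computing the first terms: x_1 = 4, x_2 = 26, x_3 = 148. This suggests x_m = -3^m + 7·5^(m - 1).
For the base case m = 1: the formula gives 4 = 4 = x_1.
Inductive step: assume the claim holds for m = k, so x_k = -3^k + 7·5^(k - 1).
Then x_{k+1} = 5·x_k + 2·3^k = 5·(-3^k + 7·5^(k - 1)) + 2·3^k = -3^(k + 1) + 7·5^k = -3^(k+1) + 7·5^((k+1) - 1),
which is the claimed formula at m = k+1.
This completes the induction.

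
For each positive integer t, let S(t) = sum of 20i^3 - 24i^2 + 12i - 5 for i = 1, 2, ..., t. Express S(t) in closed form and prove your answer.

We claim S(t) = t(5t^3 + 2t^2 - t - 3) for all t ≥ 1.
Base step (t = 1): S(1) = 3, and the closed form gives 3. They agree.
Inductive step: suppose the statement holds for some i ≥ 1, so S(i) = i(5i^3 + 2i^2 - i - 3).
Then S(i+1) = S(i) + (20i^3 + 36i^2 + 24i + 3) = (i(5i^3 + 2i^2 - i - 3)) + (20i^3 + 36i^2 + 24i + 3).
Simplifying, S(i+1) = (i + 1)(5i^3 + 17i^2 + 18i + 3) = (i+1)(5(i+1)^3 + 2(i+1)^2 - (i+1) - 3),
which is the closed form with t = i+1.
This completes the induction.

S(t) = t(5t^3 + 2t^2 - t - 3)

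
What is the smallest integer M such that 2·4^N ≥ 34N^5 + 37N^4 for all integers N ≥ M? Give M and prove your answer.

At N = 10: 2097152 < 3770000, so the inequality fails and M ≥ 11. We prove 2·4^N ≥ 34N^5 + 37N^4 for all N ≥ 11.
For the base case N = 11: 2·4^N = 8388608 and 34N^5 + 37N^4 = 6017451, so 8388608 ≥ 6017451.
Inductive step: assume the claim holds for N = m, so 2·4^m ≥ 34m^5 + 37m^4.
Then 2·4^(m + 1) = 4·(2·4^m) ≥ 4·(34m^5 + 37m^4).
Also, for m ≥ 11 we have 4·(34m^5 + 37m^4) ≥ 34(m+1)^5 + 37(m+1)^4, since 4·(34m^5 + 37m^4) − (34(m+1)^5 + 37(m+1)^4) = 102m^5 - 59m^4 - 488m^3 - 562m^2 - 318m - 71, which is nonnegative for all m ≥ 11.
Combining, 2·4^(m + 1) ≥ 34(m+1)^5 + 37(m+1)^4.
By induction, the statement is established for all N ≥ 11.
Hence the smallest such M is 11.

M = 11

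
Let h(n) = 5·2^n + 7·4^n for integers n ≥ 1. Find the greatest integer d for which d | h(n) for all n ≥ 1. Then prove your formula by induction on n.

Computing the first values: h(1) = 38 and h(2) = 132; gcd(38, 132) = 2, so d ≤ 2.
We prove 2 | 5·2^n + 7·4^n for all n ≥ 1 by induction on n.
For the base case n = 1: h(1) = 38 = 2·(19), so 2 | h(1).
Inductive step: assume the claim holds for n = k, i.e. 2 | h(k). Then
h(k+1) − 4·h(k) = (5·2^(k+1) + 7·4^(k+1)) − 4·(5·2^k + 7·4^k) = (5)·2^k·(2 − 4) = (-10)·2^k. Since 2 | h(k) by the inductive hypothesis, 2 | 4·h(k); and 2 | -10 since -10 = 2·-5. Therefore 2 | h(k+1).
This completes the induction.
Therefore the largest such d is 2.

d = 2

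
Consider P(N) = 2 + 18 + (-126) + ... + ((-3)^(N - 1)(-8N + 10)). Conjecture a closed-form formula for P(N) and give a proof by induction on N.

P(N) = 2(-3)^N(N - 1) + 2

We claim P(N) = 2(-3)^N(N - 1) + 2 for all N ≥ 1.
Base step (N = 1): P(1) = 2, and the closed form gives 2. They agree.
Suppose the result is true for N = p, so P(p) = 2(-3)^p(p - 1) + 2.
Then P(p+1) = P(p) + ((-3)^p(-8p + 2)) = (2(-3)^p(p - 1) + 2) + ((-3)^p(-8p + 2)).
Simplifying, P(p+1) = -6(-3)^p·p + 2 = 2(-3)^(p+1)((p+1) - 1) + 2,
which is the closed form with N = p+1.
Hence, by induction on N, the claim holds for every N ≥ 1.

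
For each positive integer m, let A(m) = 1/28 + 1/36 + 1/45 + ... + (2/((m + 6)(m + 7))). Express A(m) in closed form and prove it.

A(m) = 2m/(7(m + 7))

We claim A(m) = 2m/(7(m + 7)) for all m ≥ 1.
When m = 1: A(1) = 1/28, and the closed form gives 1/28. They agree.
Suppose the result is true for m = k, so A(k) = 2k/(7(k + 7)).
Then A(k+1) = A(k) + (2/((k + 7)(k + 8))) = (2k/(7(k + 7))) + (2/((k + 7)(k + 8))).
Simplifying, A(k+1) = 2(k + 1)/(7(k + 8)) = 2(k+1)/(7((k+1) + 7)),
which is the closed form with m = k+1.
By induction, the statement is established for all m ≥ 1.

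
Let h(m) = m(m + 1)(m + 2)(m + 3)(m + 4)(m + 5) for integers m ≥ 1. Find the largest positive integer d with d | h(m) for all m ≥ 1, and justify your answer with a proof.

d = 720

Computing the first values: h(1) = 720 and h(2) = 5040; gcd(720, 5040) = 720, so d ≤ 720.
We prove 720 | m(m + 1)(m + 2)(m + 3)(m + 4)(m + 5) for all m ≥ 1 by induction on m.
Base case (m = 1): h(1) = 720 = 720·(1), so 720 | h(1).
Inductive step: assume the claim holds for m = k, i.e. 720 | h(k). Then
h(k+1) − h(k) = (k+1)·(k+2)·(k+3)·(k+4)·(k+5)·(k+6) − k·(k+1)·(k+2)·(k+3)·(k+4)·(k+5) = (k+1)·(k+2)·(k+3)·(k+4)·(k+5)·[(k+6) − k] = 6·(k+1)·(k+2)·(k+3)·(k+4)·(k+5). The product of 5 consecutive integers is divisible by (5)! = 120, so h(k+1) − h(k) is divisible by 6·120 = 720. By the inductive hypothesis 720 | h(k), hence 720 | h(k+1).
This completes the induction.
Therefore the largest such d is 720.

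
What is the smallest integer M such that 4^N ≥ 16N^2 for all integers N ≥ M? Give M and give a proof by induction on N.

M = 4

At N = 3: 64 < 144, so the inequality fails and M ≥ 4. We prove 4^N ≥ 16N^2 for all N ≥ 4.
When N = 4: 4^N = 256 and 16N^2 = 256, so 256 ≥ 256.
For the inductive step, assume it holds for an arbitrary k ≥ 4, so 4^k ≥ 16k^2.
Then 4^(k + 1) = 4·(4^k) ≥ 4·(16k^2).
Also, for k ≥ 4 we have 4·(16k^2) ≥ 16(k+1)^2, since 4 ≥ (1 + 1/k)^2 for all k ≥ 4.
Combining, 4^(k + 1) ≥ 16(k+1)^2.
This completes the induction.
Hence the smallest such M is 4.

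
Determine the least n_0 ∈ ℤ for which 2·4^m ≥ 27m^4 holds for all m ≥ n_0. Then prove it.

n_0 = 8

At m = 7: 32768 < 64827, so the inequality fails and n_0 ≥ 8. We prove 2·4^m ≥ 27m^4 for all m ≥ 8.
Base case (m = 8): 2·4^m = 131072 and 27m^4 = 110592, so 131072 ≥ 110592.
For the inductive step, assume it holds for an arbitrary i ≥ 8, so 2·4^i ≥ 27i^4.
Then 2·4^(i + 1) = 4·(2·4^i) ≥ 4·(27i^4).
Also, for i ≥ 8 we have 4·(27i^4) ≥ 27(i+1)^4, since 4 ≥ (1 + 1/i)^4 for all i ≥ 8.
Combining, 2·4^(i + 1) ≥ 27(i+1)^4.
This completes the induction.
Hence the smallest such n_0 is 8.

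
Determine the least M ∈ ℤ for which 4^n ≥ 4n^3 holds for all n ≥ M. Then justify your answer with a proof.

At n = 3: 64 < 108, so the inequality fails and M ≥ 4. We prove 4^n ≥ 4n^3 for all n ≥ 4.
Base step (n = 4): 4^n = 256 and 4n^3 = 256, so 256 ≥ 256.
For the inductive step, assume it holds for an arbitrary j ≥ 4, so 4^j ≥ 4j^3.
Then 4^(j + 1) = 4·(4^j) ≥ 4·(4j^3).
Also, for j ≥ 4 we have 4·(4j^3) ≥ 4(j+1)^3, since 4 ≥ (1 + 1/j)^3 for all j ≥ 4.
Combining, 4^(j + 1) ≥ 4(j+1)^3.
By the principle of mathematical induction, the result holds for all n ≥ 4.
Hence the smallest such M is 4.

M = 4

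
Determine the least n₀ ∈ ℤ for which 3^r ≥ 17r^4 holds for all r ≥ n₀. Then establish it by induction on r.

At r = 11: 177147 < 248897, so the inequality fails and n₀ ≥ 12. We prove 3^r ≥ 17r^4 for all r ≥ 12.
Base step (r = 12): 3^r = 531441 and 17r^4 = 352512, so 531441 ≥ 352512.
Inductive step: suppose the statement holds for some i ≥ 12, so 3^i ≥ 17i^4.
Then 3^(i + 1) = 3·(3^i) ≥ 3·(17i^4).
Also, for i ≥ 12 we have 3·(17i^4) ≥ 17(i+1)^4, since 3 ≥ (1 + 1/i)^4 for all i ≥ 12.
Combining, 3^(i + 1) ≥ 17(i+1)^4.
By the principle of mathematical induction, the result holds for all r ≥ 12.
Hence the smallest such n₀ is 12.

n₀ = 12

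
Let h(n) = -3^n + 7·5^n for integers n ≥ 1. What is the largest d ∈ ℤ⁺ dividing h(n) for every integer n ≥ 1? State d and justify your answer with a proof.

Computing the first values: h(1) = 32 and h(2) = 166; gcd(32, 166) = 2, so d ≤ 2.
We prove 2 | -3^n + 7·5^n for all n ≥ 1 by induction on n.
For the base case n = 1: h(1) = 32 = 2·(16), so 2 | h(1).
Inductive step: assume the claim holds for n = i, i.e. 2 | h(i). Then
h(i+1) − 5·h(i) = (-3^(i+1) + 7·5^(i+1)) − 5·(-3^i + 7·5^i) = (-1)·3^i·(3 − 5) = (2)·3^i. Since 2 | h(i) by the inductive hypothesis, 2 | 5·h(i); and 2 | 2 since 2 = 2·1. Therefore 2 | h(i+1).
By induction, the statement is established for all n ≥ 1.
Therefore the largest such d is 2.

d = 2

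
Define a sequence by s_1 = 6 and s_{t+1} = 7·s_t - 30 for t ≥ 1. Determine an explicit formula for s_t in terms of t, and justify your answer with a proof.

Computing the first terms: s_1 = 6, s_2 = 12, s_3 = 54. This suggests s_t = 7^(t - 1) + 5.
Base case (t = 1): the formula gives 6 = 6 = s_1.
Inductive step: assume the claim holds for t = r, so s_r = 7^(r - 1) + 5.
Then s_{r+1} = 7·s_r - 30 = 7·(7^(r - 1) + 5) - 30 = 7^r + 5 = 7^((r+1) - 1) + 5,
which is the claimed formula at t = r+1.
By induction, the statement is established for all t ≥ 1.

s_t = 7^(t - 1) + 5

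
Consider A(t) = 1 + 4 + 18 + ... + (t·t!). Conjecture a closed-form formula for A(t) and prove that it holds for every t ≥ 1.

We claim A(t) = (t + 1)t! - 1 for all t ≥ 1.
Base step (t = 1): A(1) = 1, and the closed form gives 1. They agree.
For the inductive step, assume it holds for an arbitrary p ≥ 1, so A(p) = (p + 1)p! - 1.
Then A(p+1) = A(p) + ((p + 1)(p + 1)!) = ((p + 1)p! - 1) + ((p + 1)(p + 1)!).
Simplifying, A(p+1) = ((p+1) + 1)(p+1)! - 1,
which is the closed form with t = p+1.
Hence, by induction on t, the claim holds for every t ≥ 1.

A(t) = (t + 1)t! - 1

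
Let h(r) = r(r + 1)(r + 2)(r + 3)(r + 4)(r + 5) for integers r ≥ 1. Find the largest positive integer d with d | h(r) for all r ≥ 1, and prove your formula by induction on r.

d = 720

Computing the first values: h(1) = 720 and h(2) = 5040; gcd(720, 5040) = 720, so d ≤ 720.
We prove 720 | r(r + 1)(r + 2)(r + 3)(r + 4)(r + 5) for all r ≥ 1 by induction on r.
Base step (r = 1): h(1) = 720 = 720·(1), so 720 | h(1).
Inductive step: assume the claim holds for r = m, i.e. 720 | h(m). Then
h(m+1) − h(m) = (m+1)·(m+2)·(m+3)·(m+4)·(m+5)·(m+6) − m·(m+1)·(m+2)·(m+3)·(m+4)·(m+5) = (m+1)·(m+2)·(m+3)·(m+4)·(m+5)·[(m+6) − m] = 6·(m+1)·(m+2)·(m+3)·(m+4)·(m+5). The product of 5 consecutive integers is divisible by (5)! = 120, so h(m+1) − h(m) is divisible by 6·120 = 720. By the inductive hypothesis 720 | h(m), hence 720 | h(m+1).
Hence, by induction on r, the claim holds for every r ≥ 1.
Therefore the largest such d is 720.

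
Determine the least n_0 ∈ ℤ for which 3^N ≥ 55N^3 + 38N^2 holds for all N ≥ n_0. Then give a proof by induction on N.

At N = 9: 19683 < 43173, so the inequality fails and n_0 ≥ 10. We prove 3^N ≥ 55N^3 + 38N^2 for all N ≥ 10.
Base case (N = 10): 3^N = 59049 and 55N^3 + 38N^2 = 58800, so 59049 ≥ 58800.
Inductive step: assume the claim holds for N = j, so 3^j ≥ 55j^3 + 38j^2.
Then 3^(j + 1) = 3·(3^j) ≥ 3·(55j^3 + 38j^2).
Also, for j ≥ 10 we have 3·(55j^3 + 38j^2) ≥ 55(j+1)^3 + 38(j+1)^2, since 3·(55j^3 + 38j^2) − (55(j+1)^3 + 38(j+1)^2) = 110j^3 - 89j^2 - 241j - 93, which is nonnegative for all j ≥ 10.
Combining, 3^(j + 1) ≥ 55(j+1)^3 + 38(j+1)^2.
By the principle of mathematical induction, the result holds for all N ≥ 10.
Hence the smallest such n_0 is 10.

n_0 = 10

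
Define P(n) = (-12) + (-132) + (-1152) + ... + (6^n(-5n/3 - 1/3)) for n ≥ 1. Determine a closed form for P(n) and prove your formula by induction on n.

We claim P(n) = -2·6^n·n for all n ≥ 1.
When n = 1: P(1) = -12, and the closed form gives -12. They agree.
For the inductive step, assume it holds for an arbitrary p ≥ 1, so P(p) = -2·6^p·p.
Then P(p+1) = P(p) + (6^p(-10p - 12)) = (-2·6^p·p) + (6^p(-10p - 12)).
Simplifying, P(p+1) = 12·6^p(-p - 1) = -2·6^(p+1)·(p+1),
which is the closed form with n = p+1.
Hence, by induction on n, the claim holds for every n ≥ 1.

P(n) = -2·6^n·n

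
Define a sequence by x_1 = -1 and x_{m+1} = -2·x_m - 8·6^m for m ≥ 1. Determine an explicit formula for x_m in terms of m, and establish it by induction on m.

x_m = 5(-2)^(m - 1) - 6^m

Computing the first terms: x_1 = -1, x_2 = -46, x_3 = -196. This suggests x_m = 5(-2)^(m - 1) - 6^m.
For the base case m = 1: the formula gives -1 = -1 = x_1.
For the inductive step, assume it holds for an arbitrary i ≥ 1, so x_i = 5(-2)^(i - 1) - 6^i.
Then x_{i+1} = -2·x_i - 8·6^i = -2·(5(-2)^(i - 1) - 6^i) - 8·6^i = 5(-2)^i - 6^(i + 1) = 5(-2)^((i+1) - 1) - 6^(i+1),
which is the claimed formula at m = i+1.
This completes the induction.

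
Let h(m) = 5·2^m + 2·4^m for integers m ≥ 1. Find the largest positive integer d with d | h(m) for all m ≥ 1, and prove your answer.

Computing the first values: h(1) = 18 and h(2) = 52; gcd(18, 52) = 2, so d ≤ 2.
We prove 2 | 5·2^m + 2·4^m for all m ≥ 1 by induction on m.
Base step (m = 1): h(1) = 18 = 2·(9), so 2 | h(1).
Inductive step: assume the claim holds for m = r, i.e. 2 | h(r). Then
h(r+1) − 4·h(r) = (5·2^(r+1) + 2·4^(r+1)) − 4·(5·2^r + 2·4^r) = (5)·2^r·(2 − 4) = (-10)·2^r. Since 2 | h(r) by the inductive hypothesis, 2 | 4·h(r); and 2 | -10 since -10 = 2·-5. Therefore 2 | h(r+1).
By the principle of mathematical induction, the result holds for all m ≥ 1.
Therefore the largest such d is 2.

d = 2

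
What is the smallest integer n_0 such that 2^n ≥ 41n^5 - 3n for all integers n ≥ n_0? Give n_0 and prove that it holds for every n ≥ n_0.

At n = 29: 536870912 < 840957022, so the inequality fails and n_0 ≥ 30. We prove 2^n ≥ 41n^5 - 3n for all n ≥ 30.
Base case (n = 30): 2^n = 1073741824 and 41n^5 - 3n = 996299910, so 1073741824 ≥ 996299910.
Inductive step: suppose the statement holds for some k ≥ 30, so 2^k ≥ 41k^5 - 3k.
Then 2^(k + 1) = 2·(2^k) ≥ 2·(41k^5 - 3k).
Also, for k ≥ 30 we have 2·(41k^5 - 3k) ≥ 41(k+1)^5 - 3(k+1), since 2·(41k^5 - 3k) − (41(k+1)^5 - 3(k+1)) = 41k^5 - 205k^4 - 410k^3 - 410k^2 - 208k - 38, which is nonnegative for all k ≥ 30.
Combining, 2^(k + 1) ≥ 41(k+1)^5 - 3(k+1).
Hence, by induction on n, the claim holds for every n ≥ 30.
Hence the smallest such n_0 is 30.

n_0 = 30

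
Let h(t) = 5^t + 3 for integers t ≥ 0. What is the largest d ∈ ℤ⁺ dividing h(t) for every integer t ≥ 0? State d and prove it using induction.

d = 4

Computing the first values: h(0) = 4 and h(1) = 8; gcd(4, 8) = 4, so d ≤ 4.
We prove 4 | 5^t + 3 for all t ≥ 0 by induction on t.
When t = 0: h(0) = 4 = 4·(1), so 4 | h(0).
For the inductive step, assume it holds for an arbitrary k ≥ 0, i.e. 4 | h(k). Then
h(k+1) = 5^(k+1) + 3 = 5·(5^k + 3) - 12 = 5·h(k) - 12. The first term is divisible by 4 by the inductive hypothesis, and -12 is divisible by 4. Hence 4 | h(k+1).
By the principle of mathematical induction, the result holds for all t ≥ 0.
Therefore the largest such d is 4.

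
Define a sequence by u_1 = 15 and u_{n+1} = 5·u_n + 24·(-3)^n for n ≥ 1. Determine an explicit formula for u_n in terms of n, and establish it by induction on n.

Computing the first terms: u_1 = 15, u_2 = 3, u_3 = 231. This suggests u_n = (-3)^(n + 1) + 6·5^(n - 1).
For the base case n = 1: the formula gives 15 = 15 = u_1.
Inductive step: assume the claim holds for n = i, so u_i = (-3)^(i + 1) + 6·5^(i - 1).
Then u_{i+1} = 5·u_i + 24·(-3)^i = 5·((-3)^(i + 1) + 6·5^(i - 1)) + 24·(-3)^i = (-3)^(i + 2) + 6·5^i = (-3)^((i+1) + 1) + 6·5^((i+1) - 1),
which is the claimed formula at n = i+1.
This completes the induction.

u_n = (-3)^(n + 1) + 6·5^(n - 1)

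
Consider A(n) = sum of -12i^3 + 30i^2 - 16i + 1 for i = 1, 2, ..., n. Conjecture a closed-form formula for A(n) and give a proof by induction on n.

A(n) = -n(3n^3 - 4n^2 - 4n + 2)

We claim A(n) = -n(3n^3 - 4n^2 - 4n + 2) for all n ≥ 1.
When n = 1: A(1) = 3, and the closed form gives 3. They agree.
Suppose the result is true for n = i, so A(i) = i(-3i^3 + 4i^2 + 4i - 2).
Then A(i+1) = A(i) + (-12i^3 - 6i^2 + 8i + 3) = (i(-3i^3 + 4i^2 + 4i - 2)) + (-12i^3 - 6i^2 + 8i + 3).
Simplifying, A(i+1) = -(i + 1)(3i^3 + 5i^2 - 3i - 3) = -(i+1)(3(i+1)^3 - 4(i+1)^2 - 4(i+1) + 2),
which is the closed form with n = i+1.
By induction, the statement is established for all n ≥ 1.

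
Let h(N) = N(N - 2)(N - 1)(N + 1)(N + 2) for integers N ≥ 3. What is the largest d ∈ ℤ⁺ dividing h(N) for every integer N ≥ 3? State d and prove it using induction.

d = 120

Computing the first values: h(3) = 120 and h(4) = 720; gcd(120, 720) = 120, so d ≤ 120.
We prove 120 | N(N - 2)(N - 1)(N + 1)(N + 2) for all N ≥ 3 by induction on N.
For the base case N = 3: h(3) = 120 = 120·(1), so 120 | h(3).
Inductive step: assume the claim holds for N = r, i.e. 120 | h(r). Then
h(r+1) − h(r) = (r-1)·r·(r+1)·(r+2)·(r+3) − (r-2)·(r-1)·r·(r+1)·(r+2) = (r-1)·r·(r+1)·(r+2)·[(r+3) − (r-2)] = 5·(r-1)·r·(r+1)·(r+2). The product of 4 consecutive integers is divisible by (4)! = 24, so h(r+1) − h(r) is divisible by 5·24 = 120. By the inductive hypothesis 120 | h(r), hence 120 | h(r+1).
Hence, by induction on N, the claim holds for every N ≥ 3.
Therefore the largest such d is 120.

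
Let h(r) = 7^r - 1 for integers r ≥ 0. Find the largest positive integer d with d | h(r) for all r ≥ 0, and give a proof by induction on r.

d = 6

Computing the first values: h(0) = 0 and h(1) = 6; gcd(0, 6) = 6, so d ≤ 6.
We prove 6 | 7^r - 1 for all r ≥ 0 by induction on r.
When r = 0: h(0) = 0 = 6·(0), so 6 | h(0).
Inductive step: suppose the statement holds for some j ≥ 0, i.e. 6 | h(j). Then
h(j+1) = 7^(j+1) - 1 = 7·(7^j - 1) + 6 = 7·h(j) + 6. The first term is divisible by 6 by the inductive hypothesis, and 6 is divisible by 6. Hence 6 | h(j+1).
Hence, by induction on r, the claim holds for every r ≥ 0.
Therefore the largest such d is 6.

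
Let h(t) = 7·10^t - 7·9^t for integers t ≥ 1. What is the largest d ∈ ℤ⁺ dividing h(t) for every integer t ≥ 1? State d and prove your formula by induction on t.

d = 7

Computing the first values: h(1) = 7 and h(2) = 133; gcd(7, 133) = 7, so d ≤ 7.
We prove 7 | 7·10^t - 7·9^t for all t ≥ 1 by induction on t.
Base step (t = 1): h(1) = 7 = 7·(1), so 7 | h(1).
Suppose the result is true for t = j, i.e. 7 | h(j). Then
h(j+1) − 10·h(j) = (7·10^(j+1) - 7·9^(j+1)) − 10·(7·10^j - 7·9^j) = (-7)·9^j·(9 − 10) = (7)·9^j. Since 7 | h(j) by the inductive hypothesis, 7 | 10·h(j); and 7 | 7 since 7 = 7·1. Therefore 7 | h(j+1).
This completes the induction.
Therefore the largest such d is 7.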